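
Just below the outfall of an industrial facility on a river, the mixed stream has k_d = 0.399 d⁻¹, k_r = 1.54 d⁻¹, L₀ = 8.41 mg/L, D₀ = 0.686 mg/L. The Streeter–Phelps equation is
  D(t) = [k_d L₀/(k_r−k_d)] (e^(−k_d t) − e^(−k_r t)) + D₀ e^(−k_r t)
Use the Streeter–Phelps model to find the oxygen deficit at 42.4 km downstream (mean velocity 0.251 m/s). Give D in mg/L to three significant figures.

D ≈ 1.24 mg/L

Travel time t = x/v = 42.4 km / (0.251 m/s) = 42400 m / 0.251 m/s = 168900 s = 1.955 d.
k_d L₀/(k_r−k_d) = 0.399×8.41/(1.54−0.399) = 3.356/1.141 = 2.941 mg/L.
e^(−k_d t) = e^(−0.399×1.955) = 0.4584; e^(−k_r t) = e^(−1.54×1.955) = 0.04925.
D = 2.941 × (0.4584 − 0.04925) + 0.686 × 0.04925 = 1.203 + 0.03378 = 1.237 mg/L.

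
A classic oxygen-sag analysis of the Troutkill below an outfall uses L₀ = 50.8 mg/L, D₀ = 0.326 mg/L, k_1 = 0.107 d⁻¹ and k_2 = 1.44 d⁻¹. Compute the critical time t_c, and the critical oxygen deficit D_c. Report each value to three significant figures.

t_c ≈ 1.89 d; D_c ≈ 3.08 mg/L

t_c = [1/(k_2−k_1)] ln[(k_2/k_1)(1 − D₀(k_2−k_1)/(k_1 L₀))]
= [1/(1.44−0.107)] ln[(1.44/0.107)(1 − 0.326×1.333/(0.107×50.8))]
= (1/1.333) ln[13.46 × 0.9201] = 0.7502 × ln(12.38) = 0.7502 × 2.516 = 1.888 d.
D_c = (k_1/k_2) L₀ e^(−k_1 t_c) = (0.107/1.44) × 50.8 × e^(−0.107×1.888) = 0.07431 × 50.8 × 0.8171 = 3.084 mg/L.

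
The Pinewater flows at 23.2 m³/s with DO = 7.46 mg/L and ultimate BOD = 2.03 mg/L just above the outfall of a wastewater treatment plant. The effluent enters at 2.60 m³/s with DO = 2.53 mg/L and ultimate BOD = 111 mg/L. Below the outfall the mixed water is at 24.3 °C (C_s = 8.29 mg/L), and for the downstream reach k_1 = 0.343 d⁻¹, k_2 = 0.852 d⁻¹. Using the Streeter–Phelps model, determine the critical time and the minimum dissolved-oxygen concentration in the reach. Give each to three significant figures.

t_c ≈ 1.47 d; minimum DO ≈ 5.12 mg/L

Mixed DO = (23.2×7.46 + 2.60×2.53)/(23.2+2.60) = 179.7/25.80 = 6.963 mg/L.
Mixed L₀ = (23.2×2.03 + 2.60×111)/(25.80) = 335.7/25.80 = 13.01 mg/L.
Initial deficit D₀ = C_s − DO₀ = 8.29 − 6.963 = 1.327 mg/L.
t_c = (1/0.5090) ln[(0.852/0.343)(1 − 1.327×0.5090/(0.343×13.01))] = 1.965 × ln(2.108) = 1.465 d.
D_c = (0.343/0.852) × 13.01 × e^(−0.343×1.465) = 0.4026 × 13.01 × 0.6050 = 3.169 mg/L.
Minimum DO = 8.29 − 3.169 = 5.121 mg/L.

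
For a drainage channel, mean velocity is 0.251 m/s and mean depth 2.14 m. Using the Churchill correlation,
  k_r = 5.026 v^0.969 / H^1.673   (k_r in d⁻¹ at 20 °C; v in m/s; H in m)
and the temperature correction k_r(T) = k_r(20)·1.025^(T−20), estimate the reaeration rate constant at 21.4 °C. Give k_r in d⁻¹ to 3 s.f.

k_r(20) = 5.026 × 0.251^0.969 / 2.14^1.673 = 5.026 × 0.2620 / 3.571 = 0.3687 d⁻¹.
k_r(21.4) = 0.3687 × 1.025^(21.4−20) = 0.3687 × 1.035 = 0.3817 d⁻¹.

k_r ≈ 0.382 d⁻¹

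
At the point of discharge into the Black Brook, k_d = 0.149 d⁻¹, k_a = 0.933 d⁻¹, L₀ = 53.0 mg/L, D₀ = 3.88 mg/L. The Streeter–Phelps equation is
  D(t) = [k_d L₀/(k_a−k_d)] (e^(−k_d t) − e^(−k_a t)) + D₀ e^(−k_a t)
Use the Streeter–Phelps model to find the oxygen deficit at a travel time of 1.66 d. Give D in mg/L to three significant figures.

D ≈ 6.55 mg/L

k_d L₀/(k_a−k_d) = 0.149×53.0/(0.933−0.149) = 7.897/0.7840 = 10.07 mg/L.
e^(−k_d t) = e^(−0.149×1.660) = 0.7809; e^(−k_a t) = e^(−0.933×1.660) = 0.2125.
D = 10.07 × (0.7809 − 0.2125) + 3.88 × 0.2125 = 5.725 + 0.8245 = 6.550 mg/L.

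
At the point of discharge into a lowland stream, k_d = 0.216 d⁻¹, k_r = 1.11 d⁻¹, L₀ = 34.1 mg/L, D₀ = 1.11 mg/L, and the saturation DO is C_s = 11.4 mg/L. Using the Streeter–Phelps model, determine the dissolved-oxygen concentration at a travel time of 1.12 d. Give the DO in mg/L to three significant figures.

DO ≈ 6.99 mg/L

k_d L₀/(k_r−k_d) = 0.216×34.1/(1.11−0.216) = 7.366/0.8940 = 8.239 mg/L.
e^(−k_d t) = e^(−0.216×1.120) = 0.7851; e^(−k_r t) = e^(−1.11×1.120) = 0.2885.
D = 8.239 × (0.7851 − 0.2885) + 1.11 × 0.2885 = 4.092 + 0.3202 = 4.412 mg/L.
DO = C_s − D = 11.4 − 4.412 = 6.988 mg/L.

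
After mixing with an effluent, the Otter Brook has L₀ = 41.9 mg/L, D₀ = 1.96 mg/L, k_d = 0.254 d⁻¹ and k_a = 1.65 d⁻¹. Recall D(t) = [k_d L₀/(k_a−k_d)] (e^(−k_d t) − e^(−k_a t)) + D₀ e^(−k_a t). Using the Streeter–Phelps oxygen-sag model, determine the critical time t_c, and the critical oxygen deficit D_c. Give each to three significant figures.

At the critical point dD/dt = 0, so k_d L₀ e^(−k_d t) = k_a D. Substituting D(t) from the Streeter–Phelps equation and solving for t gives
t_c = ln[(k_a/k_d)(1 − D₀(k_a−k_d)/(k_d L₀))] / (k_a−k_d).
Here k_a−k_d = 1.396 d⁻¹ and 1 − D₀(k_a−k_d)/(k_d L₀) = 1 − 1.96×1.396/(0.254×41.9) = 0.7429, so
t_c = ln(6.496 × 0.7429) / 1.396 = 1.574 / 1.396 = 1.128 d.
D_c = (k_d/k_a) L₀ e^(−k_d t_c) = (0.254/1.65) × 41.9 × e^(−0.254×1.128) = 0.1539 × 41.9 × 0.7510 = 4.844 mg/L.

t_c ≈ 1.13 d; D_c ≈ 4.84 mg/L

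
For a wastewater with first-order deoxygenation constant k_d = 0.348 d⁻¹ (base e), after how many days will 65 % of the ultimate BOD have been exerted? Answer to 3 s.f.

y/L₀ = 1 − e^(−k_d t) = 0.65 ⇒ e^(−k_d t) = 0.350
t = −ln(0.350) / 0.348 = 1.050 / 0.348 = 3.017 d.

t ≈ 3.02 d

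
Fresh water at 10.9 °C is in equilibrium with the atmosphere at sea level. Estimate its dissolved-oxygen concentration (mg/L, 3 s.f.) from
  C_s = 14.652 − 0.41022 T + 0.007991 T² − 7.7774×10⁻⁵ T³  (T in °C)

C_s = 14.652 − 0.41022×10.9 + 0.007991×10.9² − 7.7774×10⁻⁵×10.9³ = 11.03 mg/L.

C_s ≈ 11.0 mg/L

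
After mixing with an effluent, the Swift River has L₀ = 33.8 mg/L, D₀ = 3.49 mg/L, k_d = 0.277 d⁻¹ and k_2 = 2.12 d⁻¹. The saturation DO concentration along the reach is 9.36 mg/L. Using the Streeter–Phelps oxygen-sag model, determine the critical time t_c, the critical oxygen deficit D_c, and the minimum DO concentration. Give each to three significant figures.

t_c ≈ 0.474 d; D_c ≈ 3.87 mg/L; min DO ≈ 5.49 mg/L

t_c = [1/(k_2−k_d)] ln[(k_2/k_d)(1 − D₀(k_2−k_d)/(k_d L₀))]
= [1/(2.12−0.277)] ln[(2.12/0.277)(1 − 3.49×1.843/(0.277×33.8))]
= (1/1.843) ln[7.653 × 0.3130] = 0.5426 × ln(2.396) = 0.5426 × 0.8736 = 0.4740 d.
D_c = (k_d/k_2) L₀ e^(−k_d t_c) = (0.277/2.12) × 33.8 × e^(−0.277×0.4740) = 0.1307 × 33.8 × 0.8770 = 3.873 mg/L.
Minimum DO = C_s − D_c = 9.36 − 3.873 = 5.487 mg/L.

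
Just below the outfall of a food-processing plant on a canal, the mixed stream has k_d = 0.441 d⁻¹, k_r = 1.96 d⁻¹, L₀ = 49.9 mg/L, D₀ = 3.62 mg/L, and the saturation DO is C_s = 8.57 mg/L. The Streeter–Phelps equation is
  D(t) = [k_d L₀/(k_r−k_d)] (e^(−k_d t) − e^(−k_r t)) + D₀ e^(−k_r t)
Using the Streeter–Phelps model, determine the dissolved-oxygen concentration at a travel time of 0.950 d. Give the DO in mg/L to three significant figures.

DO ≈ 0.730 mg/L

k_d L₀/(k_r−k_d) = 0.441×49.9/(1.96−0.441) = 22.01/1.519 = 14.49 mg/L.
e^(−k_d t) = e^(−0.441×0.9500) = 0.6577; e^(−k_r t) = e^(−1.96×0.9500) = 0.1554.
D = 14.49 × (0.6577 − 0.1554) + 3.62 × 0.1554 = 7.278 + 0.5624 = 7.840 mg/L.
DO = C_s − D = 8.57 − 7.840 = 0.7296 mg/L.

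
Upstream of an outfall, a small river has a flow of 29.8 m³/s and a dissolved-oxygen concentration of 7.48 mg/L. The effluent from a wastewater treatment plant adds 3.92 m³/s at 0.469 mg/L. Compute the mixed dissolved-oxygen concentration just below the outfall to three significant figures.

Flow-weighted mixing: C = (Q_r C_r + Q_w C_w)/(Q_r + Q_w)
= (29.8×7.48 + 3.92×0.469)/(29.8 + 3.92) = 224.7/33.72 = 6.665 mg/L.

6.66 mg/L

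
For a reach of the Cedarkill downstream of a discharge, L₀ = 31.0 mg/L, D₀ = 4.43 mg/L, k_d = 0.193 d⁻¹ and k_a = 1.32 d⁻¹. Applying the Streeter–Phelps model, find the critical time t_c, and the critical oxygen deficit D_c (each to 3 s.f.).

t_c ≈ 0.110 d; D_c ≈ 4.44 mg/L

At the critical point dD/dt = 0, so k_d L₀ e^(−k_d t) = k_a D. Substituting D(t) from the Streeter–Phelps equation and solving for t gives
t_c = ln[(k_a/k_d)(1 − D₀(k_a−k_d)/(k_d L₀))] / (k_a−k_d).
Here k_a−k_d = 1.127 d⁻¹ and 1 − D₀(k_a−k_d)/(k_d L₀) = 1 − 4.43×1.127/(0.193×31.0) = 0.1655, so
t_c = ln(6.839 × 0.1655) / 1.127 = 0.1241 / 1.127 = 0.1101 d.
L(t_c) = L₀ e^(−k_d t_c) = 31.0 × 0.9790 = 30.35 mg/L, and at the critical point k_a D_c = k_d L, so D_c = (0.193/1.32) × 30.35 = 4.437 mg/L.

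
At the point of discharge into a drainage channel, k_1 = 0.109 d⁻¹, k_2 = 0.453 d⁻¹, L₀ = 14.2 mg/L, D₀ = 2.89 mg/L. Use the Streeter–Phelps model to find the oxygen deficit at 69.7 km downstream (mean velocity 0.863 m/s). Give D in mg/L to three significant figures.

Travel time t = x/v = 69.7 km / (0.863 m/s) = 69700 m / 0.863 m/s = 80760 s = 0.9348 d.
k_1 L₀/(k_2−k_1) = 0.109×14.2/(0.453−0.109) = 1.548/0.3440 = 4.499 mg/L.
e^(−k_1 t) = e^(−0.109×0.9348) = 0.9031; e^(−k_2 t) = e^(−0.453×0.9348) = 0.6548.
D = 4.499 × (0.9031 − 0.6548) + 2.89 × 0.6548 = 1.117 + 1.892 = 3.010 mg/L.

D ≈ 3.01 mg/L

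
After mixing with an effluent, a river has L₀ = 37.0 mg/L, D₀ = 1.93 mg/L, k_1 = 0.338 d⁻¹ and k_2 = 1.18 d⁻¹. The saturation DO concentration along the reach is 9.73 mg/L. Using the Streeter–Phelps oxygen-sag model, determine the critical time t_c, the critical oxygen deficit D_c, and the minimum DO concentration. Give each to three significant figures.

At the critical point dD/dt = 0, so k_1 L₀ e^(−k_1 t) = k_2 D. Substituting D(t) from the Streeter–Phelps equation and solving for t gives
t_c = ln[(k_2/k_1)(1 − D₀(k_2−k_1)/(k_1 L₀))] / (k_2−k_1).
Here k_2−k_1 = 0.8420 d⁻¹ and 1 − D₀(k_2−k_1)/(k_1 L₀) = 1 − 1.93×0.8420/(0.338×37.0) = 0.8701, so
t_c = ln(3.491 × 0.8701) / 0.8420 = 1.111 / 0.8420 = 1.320 d.
L(t_c) = L₀ e^(−k_1 t_c) = 37.0 × 0.6402 = 23.69 mg/L, and at the critical point k_2 D_c = k_1 L, so D_c = (0.338/1.18) × 23.69 = 6.785 mg/L.
Minimum DO = C_s − D_c = 9.73 − 6.785 = 2.945 mg/L.

t_c ≈ 1.32 d; D_c ≈ 6.78 mg/L; min DO ≈ 2.95 mg/L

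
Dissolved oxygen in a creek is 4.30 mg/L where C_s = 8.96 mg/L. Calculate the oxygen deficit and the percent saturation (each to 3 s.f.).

D ≈ 4.66 mg/L; 48.0 % saturation

D = C_s − C = 8.96 − 4.30 = 4.66 mg/L.
% saturation = 4.30/8.96 × 100 = 48.0 %.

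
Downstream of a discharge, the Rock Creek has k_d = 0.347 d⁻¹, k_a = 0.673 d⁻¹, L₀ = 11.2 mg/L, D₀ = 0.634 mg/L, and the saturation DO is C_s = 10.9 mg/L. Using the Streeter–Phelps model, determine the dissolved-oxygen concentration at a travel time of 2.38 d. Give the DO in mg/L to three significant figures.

DO ≈ 7.96 mg/L

k_d L₀/(k_a−k_d) = 0.347×11.2/(0.673−0.347) = 3.886/0.3260 = 11.92 mg/L.
e^(−k_d t) = e^(−0.347×2.380) = 0.4379; e^(−k_a t) = e^(−0.673×2.380) = 0.2015.
D = 11.92 × (0.4379 − 0.2015) + 0.634 × 0.2015 = 2.817 + 0.1278 = 2.945 mg/L.
DO = C_s − D = 10.9 − 2.945 = 7.955 mg/L.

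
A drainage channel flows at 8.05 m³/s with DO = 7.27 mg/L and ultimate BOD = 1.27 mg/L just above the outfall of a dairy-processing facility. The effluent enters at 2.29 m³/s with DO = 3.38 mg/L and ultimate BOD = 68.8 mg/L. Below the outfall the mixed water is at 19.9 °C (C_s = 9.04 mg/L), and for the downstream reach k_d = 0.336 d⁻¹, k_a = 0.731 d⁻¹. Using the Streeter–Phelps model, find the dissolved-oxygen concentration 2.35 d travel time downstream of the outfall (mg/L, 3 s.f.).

Mixed DO = (8.05×7.27 + 2.29×3.38)/(8.05+2.29) = 66.26/10.34 = 6.408 mg/L.
Mixed L₀ = (8.05×1.27 + 2.29×68.8)/(10.34) = 167.8/10.34 = 16.23 mg/L.
Initial deficit D₀ = C_s − DO₀ = 9.04 − 6.408 = 2.632 mg/L.
D(2.35) = [0.336×16.23/(0.731−0.336)](e^(−0.336×2.35) − e^(−0.731×2.35)) + 2.632 e^(−0.731×2.35)
= 13.80 × (0.4540 − 0.1795) + 2.632 × 0.1795 = 4.262 mg/L.
DO = 9.04 − 4.262 = 4.778 mg/L.

DO ≈ 4.78 mg/L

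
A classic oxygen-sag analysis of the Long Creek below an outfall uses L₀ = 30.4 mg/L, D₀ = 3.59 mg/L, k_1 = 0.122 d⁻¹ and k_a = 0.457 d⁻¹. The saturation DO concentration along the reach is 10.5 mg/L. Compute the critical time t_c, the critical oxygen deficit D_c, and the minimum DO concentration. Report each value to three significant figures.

t_c ≈ 2.77 d; D_c ≈ 5.79 mg/L; min DO ≈ 4.71 mg/L

With k_a/k_1 = 3.746 and 1 − D₀(k_a−k_1)/(k_1 L₀) = 0.6757,
t_c = ln(3.746 × 0.6757) / (0.457 − 0.122) = ln(2.531) / 0.3350 = 0.9287/0.3350 = 2.772 d.
L(t_c) = L₀ e^(−k_1 t_c) = 30.4 × 0.7130 = 21.68 mg/L, and at the critical point k_a D_c = k_1 L, so D_c = (0.122/0.457) × 21.68 = 5.787 mg/L.
Minimum DO = C_s − D_c = 10.5 − 5.787 = 4.713 mg/L.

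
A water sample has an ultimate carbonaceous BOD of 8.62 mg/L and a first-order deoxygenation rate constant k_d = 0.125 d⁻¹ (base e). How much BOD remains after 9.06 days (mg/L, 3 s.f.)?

L ≈ 2.78 mg/L

L_t = L₀ e^(−k_d t) = 8.62 × e^(−0.125×9.06) = 8.62 × 0.3222 = 2.778 mg/L.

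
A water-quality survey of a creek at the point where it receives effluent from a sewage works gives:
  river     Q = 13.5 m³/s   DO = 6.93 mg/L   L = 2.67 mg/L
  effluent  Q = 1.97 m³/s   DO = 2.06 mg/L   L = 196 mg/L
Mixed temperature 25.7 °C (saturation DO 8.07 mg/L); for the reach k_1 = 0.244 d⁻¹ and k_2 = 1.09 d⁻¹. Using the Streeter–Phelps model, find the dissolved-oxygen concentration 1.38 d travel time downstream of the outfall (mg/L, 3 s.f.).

Mixed DO = (13.5×6.93 + 1.97×2.06)/(13.5+1.97) = 97.61/15.47 = 6.310 mg/L.
Mixed L₀ = (13.5×2.67 + 1.97×196)/(15.47) = 422.2/15.47 = 27.29 mg/L.
Initial deficit D₀ = C_s − DO₀ = 8.07 − 6.310 = 1.760 mg/L.
D(1.38) = [0.244×27.29/(1.09−0.244)](e^(−0.244×1.38) − e^(−1.09×1.38)) + 1.760 e^(−1.09×1.38)
= 7.871 × (0.7141 − 0.2222) + 1.760 × 0.2222 = 4.263 mg/L.
DO = 8.07 − 4.263 = 3.807 mg/L.

DO ≈ 3.81 mg/L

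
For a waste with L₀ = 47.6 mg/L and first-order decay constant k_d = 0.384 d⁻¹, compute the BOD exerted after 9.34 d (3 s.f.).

y_t = L₀(1 − e^(−k_d t)) = 47.6 × (1 − e^(−0.384×9.34))
= 47.6 × (1 − 0.02769) = 47.6 × 0.9723 = 46.28 mg/L.

y ≈ 46.3 mg/L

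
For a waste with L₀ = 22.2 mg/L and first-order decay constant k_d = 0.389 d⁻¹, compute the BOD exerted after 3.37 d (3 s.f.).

y ≈ 16.2 mg/L

y_t = L₀(1 − e^(−k_d t)) = 22.2 × (1 − e^(−0.389×3.37))
= 22.2 × (1 − 0.2696) = 22.2 × 0.7304 = 16.22 mg/L.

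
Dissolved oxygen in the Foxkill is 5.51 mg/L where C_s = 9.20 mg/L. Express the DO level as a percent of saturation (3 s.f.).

59.9 % saturation

% saturation = C/C_s × 100 = 5.51/9.20 × 100 = 59.9 %.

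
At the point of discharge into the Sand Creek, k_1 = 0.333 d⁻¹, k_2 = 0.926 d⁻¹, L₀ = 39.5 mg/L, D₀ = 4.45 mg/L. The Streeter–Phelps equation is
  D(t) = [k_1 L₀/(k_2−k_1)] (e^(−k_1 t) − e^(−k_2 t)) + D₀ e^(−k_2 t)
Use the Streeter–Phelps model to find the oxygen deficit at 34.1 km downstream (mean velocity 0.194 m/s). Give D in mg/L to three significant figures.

Travel time t = x/v = 34.1 km / (0.194 m/s) = 34100 m / 0.194 m/s = 175800 s = 2.034 d.
k_1 L₀/(k_2−k_1) = 0.333×39.5/(0.926−0.333) = 13.15/0.5930 = 22.18 mg/L.
e^(−k_1 t) = e^(−0.333×2.034) = 0.5079; e^(−k_2 t) = e^(−0.926×2.034) = 0.1520.
D = 22.18 × (0.5079 − 0.1520) + 4.45 × 0.1520 = 7.894 + 0.6764 = 8.571 mg/L.

D ≈ 8.57 mg/L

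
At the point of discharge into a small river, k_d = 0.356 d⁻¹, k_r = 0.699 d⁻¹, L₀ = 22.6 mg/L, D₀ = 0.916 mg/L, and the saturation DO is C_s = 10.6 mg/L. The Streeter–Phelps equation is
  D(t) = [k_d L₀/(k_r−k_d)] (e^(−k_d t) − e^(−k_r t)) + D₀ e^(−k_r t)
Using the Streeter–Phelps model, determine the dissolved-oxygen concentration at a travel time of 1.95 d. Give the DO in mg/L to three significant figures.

k_d L₀/(k_r−k_d) = 0.356×22.6/(0.699−0.356) = 8.046/0.3430 = 23.46 mg/L.
e^(−k_d t) = e^(−0.356×1.950) = 0.4995; e^(−k_r t) = e^(−0.699×1.950) = 0.2559.
D = 23.46 × (0.4995 − 0.2559) + 0.916 × 0.2559 = 5.714 + 0.2344 = 5.948 mg/L.
DO = C_s − D = 10.6 − 5.948 = 4.652 mg/L.

DO ≈ 4.65 mg/L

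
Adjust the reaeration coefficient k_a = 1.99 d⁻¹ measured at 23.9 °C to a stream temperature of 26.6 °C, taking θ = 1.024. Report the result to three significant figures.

k_a ≈ 2.12 d⁻¹

k_a(T₂) = k_a(T₁) · θ^(T₂−T₁) = 1.99 × 1.024^(26.6−23.9)
= 1.99 × 1.024^2.70 = 1.99 × 1.066 = 2.122 d⁻¹.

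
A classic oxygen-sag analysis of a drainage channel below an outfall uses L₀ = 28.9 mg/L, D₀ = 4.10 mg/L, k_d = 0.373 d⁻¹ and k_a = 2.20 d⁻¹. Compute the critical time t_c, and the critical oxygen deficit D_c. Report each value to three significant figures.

t_c ≈ 0.322 d; D_c ≈ 4.35 mg/L

With k_a/k_d = 5.898 and 1 − D₀(k_a−k_d)/(k_d L₀) = 0.3051,
t_c = ln(5.898 × 0.3051) / (2.20 − 0.373) = ln(1.800) / 1.827 = 0.5876/1.827 = 0.3216 d.
D_c = (k_d/k_a) L₀ e^(−k_d t_c) = (0.373/2.20) × 28.9 × e^(−0.373×0.3216) = 0.1695 × 28.9 × 0.8870 = 4.346 mg/L.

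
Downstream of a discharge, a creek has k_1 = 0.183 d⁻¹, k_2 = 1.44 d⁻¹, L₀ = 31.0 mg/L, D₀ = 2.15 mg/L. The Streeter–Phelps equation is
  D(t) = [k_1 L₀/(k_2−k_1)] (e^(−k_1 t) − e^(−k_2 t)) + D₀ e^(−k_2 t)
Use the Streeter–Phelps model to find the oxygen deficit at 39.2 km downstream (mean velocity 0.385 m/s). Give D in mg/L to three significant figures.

D ≈ 3.20 mg/L

Travel time t = x/v = 39.2 km / (0.385 m/s) = 39200 m / 0.385 m/s = 101800 s = 1.178 d.
k_1 L₀/(k_2−k_1) = 0.183×31.0/(1.44−0.183) = 5.673/1.257 = 4.513 mg/L.
e^(−k_1 t) = e^(−0.183×1.178) = 0.8060; e^(−k_2 t) = e^(−1.44×1.178) = 0.1832.
D = 4.513 × (0.8060 − 0.1832) + 2.15 × 0.1832 = 2.811 + 0.3940 = 3.205 mg/L.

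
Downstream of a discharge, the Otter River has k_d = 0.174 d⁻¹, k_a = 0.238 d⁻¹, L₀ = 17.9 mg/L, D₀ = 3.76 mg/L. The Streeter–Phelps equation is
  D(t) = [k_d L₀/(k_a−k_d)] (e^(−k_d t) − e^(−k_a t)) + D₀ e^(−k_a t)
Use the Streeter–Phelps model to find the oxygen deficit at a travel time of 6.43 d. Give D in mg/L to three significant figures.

D ≈ 6.18 mg/L

k_d L₀/(k_a−k_d) = 0.174×17.9/(0.238−0.174) = 3.115/0.06400 = 48.67 mg/L.
e^(−k_d t) = e^(−0.174×6.430) = 0.3267; e^(−k_a t) = e^(−0.238×6.430) = 0.2165.
D = 48.67 × (0.3267 − 0.2165) + 3.76 × 0.2165 = 5.363 + 0.8139 = 6.177 mg/L.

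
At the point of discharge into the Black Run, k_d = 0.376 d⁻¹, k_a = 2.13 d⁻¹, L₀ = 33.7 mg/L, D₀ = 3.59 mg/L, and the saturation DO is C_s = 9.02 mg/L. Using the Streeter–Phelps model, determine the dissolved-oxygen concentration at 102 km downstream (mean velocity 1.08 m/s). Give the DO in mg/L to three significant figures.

Travel time t = x/v = 102 km / (1.08 m/s) = 102000 m / 1.08 m/s = 94440 s = 1.093 d.
k_d L₀/(k_a−k_d) = 0.376×33.7/(2.13−0.376) = 12.67/1.754 = 7.224 mg/L.
e^(−k_d t) = e^(−0.376×1.093) = 0.6630; e^(−k_a t) = e^(−2.13×1.093) = 0.09746.
D = 7.224 × (0.6630 − 0.09746) + 3.59 × 0.09746 = 4.085 + 0.3499 = 4.435 mg/L.
DO = C_s − D = 9.02 − 4.435 = 4.585 mg/L.

DO ≈ 4.58 mg/L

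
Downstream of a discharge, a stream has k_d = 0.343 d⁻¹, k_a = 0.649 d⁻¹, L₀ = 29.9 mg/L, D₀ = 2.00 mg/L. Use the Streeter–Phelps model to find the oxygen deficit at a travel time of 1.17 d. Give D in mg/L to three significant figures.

D ≈ 7.69 mg/L

k_d L₀/(k_a−k_d) = 0.343×29.9/(0.649−0.343) = 10.26/0.3060 = 33.52 mg/L.
e^(−k_d t) = e^(−0.343×1.170) = 0.6694; e^(−k_a t) = e^(−0.649×1.170) = 0.4680.
D = 33.52 × (0.6694 − 0.4680) + 2.00 × 0.4680 = 6.752 + 0.9360 = 7.688 mg/L.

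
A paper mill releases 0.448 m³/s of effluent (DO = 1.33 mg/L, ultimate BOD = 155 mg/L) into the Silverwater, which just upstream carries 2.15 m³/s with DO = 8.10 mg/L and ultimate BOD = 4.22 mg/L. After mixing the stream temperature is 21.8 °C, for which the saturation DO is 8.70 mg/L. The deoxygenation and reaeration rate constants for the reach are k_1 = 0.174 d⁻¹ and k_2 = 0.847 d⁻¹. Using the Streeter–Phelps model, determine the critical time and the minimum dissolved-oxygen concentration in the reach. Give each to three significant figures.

Mixed DO = (2.15×8.10 + 0.448×1.33)/(2.15+0.448) = 18.01/2.598 = 6.933 mg/L.
Mixed L₀ = (2.15×4.22 + 0.448×155)/(2.598) = 78.51/2.598 = 30.22 mg/L.
Initial deficit D₀ = C_s − DO₀ = 8.70 − 6.933 = 1.767 mg/L.
t_c = (1/0.6730) ln[(0.847/0.174)(1 − 1.767×0.6730/(0.174×30.22))] = 1.486 × ln(3.767) = 1.971 d.
D_c = (0.174/0.847) × 30.22 × e^(−0.174×1.971) = 0.2054 × 30.22 × 0.7097 = 4.406 mg/L.
Minimum DO = 8.70 − 4.406 = 4.294 mg/L.

t_c ≈ 1.97 d; minimum DO ≈ 4.29 mg/L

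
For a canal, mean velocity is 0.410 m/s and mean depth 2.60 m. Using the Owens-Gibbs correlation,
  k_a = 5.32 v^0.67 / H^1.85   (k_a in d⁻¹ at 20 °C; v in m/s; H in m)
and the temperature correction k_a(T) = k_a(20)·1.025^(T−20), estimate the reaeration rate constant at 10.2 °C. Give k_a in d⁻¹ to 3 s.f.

k_a(20) = 5.32 × 0.410^0.67 / 2.60^1.85 = 5.32 × 0.5503 / 5.857 = 0.4998 d⁻¹.
k_a(10.2) = 0.4998 × 1.025^(10.2−20) = 0.4998 × 0.7851 = 0.3924 d⁻¹.

k_a ≈ 0.392 d⁻¹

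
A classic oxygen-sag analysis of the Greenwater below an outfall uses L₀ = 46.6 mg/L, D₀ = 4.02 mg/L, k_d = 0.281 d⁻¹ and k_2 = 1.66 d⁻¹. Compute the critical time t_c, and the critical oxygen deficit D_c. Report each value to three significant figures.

With k_2/k_d = 5.907 and 1 − D₀(k_2−k_d)/(k_d L₀) = 0.5767,
t_c = ln(5.907 × 0.5767) / (1.66 − 0.281) = ln(3.407) / 1.379 = 1.226/1.379 = 0.8888 d.
D_c = (k_d/k_2) L₀ e^(−k_d t_c) = (0.281/1.66) × 46.6 × e^(−0.281×0.8888) = 0.1693 × 46.6 × 0.7790 = 6.145 mg/L.

t_c ≈ 0.889 d; D_c ≈ 6.14 mg/L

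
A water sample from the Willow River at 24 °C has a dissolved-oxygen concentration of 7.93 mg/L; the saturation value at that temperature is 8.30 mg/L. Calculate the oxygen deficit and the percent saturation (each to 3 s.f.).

D ≈ 0.370 mg/L; 95.5 % saturation

D = C_s − C = 8.30 − 7.93 = 0.370 mg/L.
% saturation = 7.93/8.30 × 100 = 95.5 %.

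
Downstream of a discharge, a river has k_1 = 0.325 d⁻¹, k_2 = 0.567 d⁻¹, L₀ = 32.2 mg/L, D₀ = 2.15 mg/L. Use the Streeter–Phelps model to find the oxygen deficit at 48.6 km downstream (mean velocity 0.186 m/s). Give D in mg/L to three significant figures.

D ≈ 8.79 mg/L

Travel time t = x/v = 48.6 km / (0.186 m/s) = 48600 m / 0.186 m/s = 261300 s = 3.024 d.
k_1 L₀/(k_2−k_1) = 0.325×32.2/(0.567−0.325) = 10.47/0.2420 = 43.24 mg/L.
e^(−k_1 t) = e^(−0.325×3.024) = 0.3742; e^(−k_2 t) = e^(−0.567×3.024) = 0.1800.
D = 43.24 × (0.3742 − 0.1800) + 2.15 × 0.1800 = 8.399 + 0.3870 = 8.786 mg/L.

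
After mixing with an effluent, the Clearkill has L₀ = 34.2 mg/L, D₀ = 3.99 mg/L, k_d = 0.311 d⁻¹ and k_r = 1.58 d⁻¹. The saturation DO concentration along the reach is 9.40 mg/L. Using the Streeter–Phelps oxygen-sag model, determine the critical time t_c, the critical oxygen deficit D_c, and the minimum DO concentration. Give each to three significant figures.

t_c ≈ 0.772 d; D_c ≈ 5.30 mg/L; min DO ≈ 4.10 mg/L

With k_r/k_d = 5.080 and 1 − D₀(k_r−k_d)/(k_d L₀) = 0.5240,
t_c = ln(5.080 × 0.5240) / (1.58 − 0.311) = ln(2.662) / 1.269 = 0.9790/1.269 = 0.7715 d.
D_c = (k_d/k_r) L₀ e^(−k_d t_c) = (0.311/1.58) × 34.2 × e^(−0.311×0.7715) = 0.1968 × 34.2 × 0.7867 = 5.296 mg/L.
Minimum DO = C_s − D_c = 9.40 − 5.296 = 4.104 mg/L.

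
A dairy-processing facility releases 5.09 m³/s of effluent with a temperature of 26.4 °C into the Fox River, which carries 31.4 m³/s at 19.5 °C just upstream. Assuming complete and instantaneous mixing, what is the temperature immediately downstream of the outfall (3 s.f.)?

Flow-weighted mixing: C = (Q_r C_r + Q_w C_w)/(Q_r + Q_w)
= (31.4×19.5 + 5.09×26.4)/(31.4 + 5.09) = 746.7/36.49 = 20.46 °C.

20.5 °C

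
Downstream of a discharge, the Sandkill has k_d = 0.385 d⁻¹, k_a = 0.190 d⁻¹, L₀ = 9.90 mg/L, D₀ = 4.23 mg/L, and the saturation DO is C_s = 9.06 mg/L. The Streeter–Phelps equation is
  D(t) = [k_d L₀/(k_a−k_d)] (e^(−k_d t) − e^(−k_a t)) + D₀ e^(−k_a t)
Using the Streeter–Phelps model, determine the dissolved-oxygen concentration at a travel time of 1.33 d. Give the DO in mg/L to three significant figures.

DO ≈ 2.31 mg/L

k_d L₀/(k_a−k_d) = 0.385×9.90/(0.190−0.385) = 3.812/-0.1950 = -19.55 mg/L.
e^(−k_d t) = e^(−0.385×1.330) = 0.5993; e^(−k_a t) = e^(−0.190×1.330) = 0.7767.
D = -19.55 × (0.5993 − 0.7767) + 4.23 × 0.7767 = 3.468 + 3.285 = 6.754 mg/L.
DO = C_s − D = 9.06 − 6.754 = 2.306 mg/L.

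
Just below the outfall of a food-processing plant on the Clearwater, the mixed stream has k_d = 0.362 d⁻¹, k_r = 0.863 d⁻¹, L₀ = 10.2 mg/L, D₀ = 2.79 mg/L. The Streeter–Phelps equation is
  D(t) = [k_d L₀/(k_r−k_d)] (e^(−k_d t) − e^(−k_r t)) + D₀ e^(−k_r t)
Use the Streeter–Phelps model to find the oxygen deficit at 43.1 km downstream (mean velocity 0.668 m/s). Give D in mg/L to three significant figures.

Travel time t = x/v = 43.1 km / (0.668 m/s) = 43100 m / 0.668 m/s = 64520 s = 0.7468 d.
k_d L₀/(k_r−k_d) = 0.362×10.2/(0.863−0.362) = 3.692/0.5010 = 7.370 mg/L.
e^(−k_d t) = e^(−0.362×0.7468) = 0.7631; e^(−k_r t) = e^(−0.863×0.7468) = 0.5249.
D = 7.370 × (0.7631 − 0.5249) + 2.79 × 0.5249 = 1.755 + 1.465 = 3.220 mg/L.

D ≈ 3.22 mg/L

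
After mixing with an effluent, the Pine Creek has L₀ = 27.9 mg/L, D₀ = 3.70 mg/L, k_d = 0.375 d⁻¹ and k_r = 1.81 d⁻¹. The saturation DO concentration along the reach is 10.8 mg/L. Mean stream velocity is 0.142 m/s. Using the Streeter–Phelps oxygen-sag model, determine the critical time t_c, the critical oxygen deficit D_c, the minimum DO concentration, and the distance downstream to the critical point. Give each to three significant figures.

At the critical point dD/dt = 0, so k_d L₀ e^(−k_d t) = k_r D. Substituting D(t) from the Streeter–Phelps equation and solving for t gives
t_c = ln[(k_r/k_d)(1 − D₀(k_r−k_d)/(k_d L₀))] / (k_r−k_d).
Here k_r−k_d = 1.435 d⁻¹ and 1 − D₀(k_r−k_d)/(k_d L₀) = 1 − 3.70×1.435/(0.375×27.9) = 0.4925, so
t_c = ln(4.827 × 0.4925) / 1.435 = 0.8659 / 1.435 = 0.6034 d.
D_c = (k_d/k_r) L₀ e^(−k_d t_c) = (0.375/1.81) × 27.9 × e^(−0.375×0.6034) = 0.2072 × 27.9 × 0.7975 = 4.610 mg/L.
Minimum DO = C_s − D_c = 10.8 − 4.610 = 6.190 mg/L.
x_c = v t_c = 0.142 m/s × 0.6034 d × 86400 s/d = 7403 m ≈ 7.40 km.

t_c ≈ 0.603 d; D_c ≈ 4.61 mg/L; min DO ≈ 6.19 mg/L; x_c ≈ 7.40 km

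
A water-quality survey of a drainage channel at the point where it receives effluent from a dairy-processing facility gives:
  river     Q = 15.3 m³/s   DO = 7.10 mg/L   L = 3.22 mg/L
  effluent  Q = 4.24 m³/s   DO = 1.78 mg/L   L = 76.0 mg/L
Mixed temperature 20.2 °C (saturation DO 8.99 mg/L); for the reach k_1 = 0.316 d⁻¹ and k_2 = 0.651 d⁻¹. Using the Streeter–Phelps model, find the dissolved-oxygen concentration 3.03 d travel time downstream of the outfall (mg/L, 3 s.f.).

DO ≈ 4.18 mg/L

Mixed DO = (15.3×7.10 + 4.24×1.78)/(15.3+4.24) = 116.2/19.54 = 5.946 mg/L.
Mixed L₀ = (15.3×3.22 + 4.24×76.0)/(19.54) = 371.5/19.54 = 19.01 mg/L.
Initial deficit D₀ = C_s − DO₀ = 8.99 − 5.946 = 3.044 mg/L.
D(3.03) = [0.316×19.01/(0.651−0.316)](e^(−0.316×3.03) − e^(−0.651×3.03)) + 3.044 e^(−0.651×3.03)
= 17.93 × (0.3839 − 0.1391) + 3.044 × 0.1391 = 4.813 mg/L.
DO = 8.99 − 4.813 = 4.177 mg/L.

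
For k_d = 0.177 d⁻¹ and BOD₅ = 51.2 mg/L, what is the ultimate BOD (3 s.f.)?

BOD₅ = L₀(1 − e^(−5k_d)) ⇒ L₀ = BOD₅ / (1 − e^(−5×0.177))
= 51.2 / (1 − 0.4127) = 51.2 / 0.5873 = 87.18 mg/L.

L₀ ≈ 87.2 mg/L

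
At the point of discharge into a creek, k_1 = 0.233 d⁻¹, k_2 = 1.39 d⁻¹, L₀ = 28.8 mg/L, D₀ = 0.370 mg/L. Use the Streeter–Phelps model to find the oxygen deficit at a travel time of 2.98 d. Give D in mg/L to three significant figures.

k_1 L₀/(k_2−k_1) = 0.233×28.8/(1.39−0.233) = 6.710/1.157 = 5.800 mg/L.
e^(−k_1 t) = e^(−0.233×2.980) = 0.4994; e^(−k_2 t) = e^(−1.39×2.980) = 0.01589.
D = 5.800 × (0.4994 − 0.01589) + 0.370 × 0.01589 = 2.804 + 0.005879 = 2.810 mg/L.

D ≈ 2.81 mg/L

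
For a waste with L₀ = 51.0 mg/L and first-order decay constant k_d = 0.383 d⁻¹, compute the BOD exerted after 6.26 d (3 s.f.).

y ≈ 46.4 mg/L

y_t = L₀(1 − e^(−k_d t)) = 51.0 × (1 − e^(−0.383×6.26))
= 51.0 × (1 − 0.09094) = 51.0 × 0.9091 = 46.36 mg/L.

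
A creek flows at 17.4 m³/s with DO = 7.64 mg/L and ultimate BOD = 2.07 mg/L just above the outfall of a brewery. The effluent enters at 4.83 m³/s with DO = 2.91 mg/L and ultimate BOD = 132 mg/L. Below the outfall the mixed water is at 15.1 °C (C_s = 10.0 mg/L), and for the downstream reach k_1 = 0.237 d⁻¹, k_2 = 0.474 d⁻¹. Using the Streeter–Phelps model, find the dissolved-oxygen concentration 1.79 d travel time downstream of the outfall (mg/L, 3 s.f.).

DO ≈ 1.70 mg/L

Mixed DO = (17.4×7.64 + 4.83×2.91)/(17.4+4.83) = 147.0/22.23 = 6.612 mg/L.
Mixed L₀ = (17.4×2.07 + 4.83×132)/(22.23) = 673.6/22.23 = 30.30 mg/L.
Initial deficit D₀ = C_s − DO₀ = 10.0 − 6.612 = 3.388 mg/L.
D(1.79) = [0.237×30.30/(0.474−0.237)](e^(−0.237×1.79) − e^(−0.474×1.79)) + 3.388 e^(−0.474×1.79)
= 30.30 × (0.6543 − 0.4281) + 3.388 × 0.4281 = 8.304 mg/L.
DO = 10.0 − 8.304 = 1.696 mg/L.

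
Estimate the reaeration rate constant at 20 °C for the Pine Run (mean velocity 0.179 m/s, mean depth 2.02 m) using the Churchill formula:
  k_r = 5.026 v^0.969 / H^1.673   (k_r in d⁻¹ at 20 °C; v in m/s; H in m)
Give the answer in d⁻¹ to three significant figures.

k_r = 5.026 × 0.179^0.969 / 2.02^1.673 = 5.026 × 0.1888 / 3.242 = 0.2927 d⁻¹.

k_r ≈ 0.293 d⁻¹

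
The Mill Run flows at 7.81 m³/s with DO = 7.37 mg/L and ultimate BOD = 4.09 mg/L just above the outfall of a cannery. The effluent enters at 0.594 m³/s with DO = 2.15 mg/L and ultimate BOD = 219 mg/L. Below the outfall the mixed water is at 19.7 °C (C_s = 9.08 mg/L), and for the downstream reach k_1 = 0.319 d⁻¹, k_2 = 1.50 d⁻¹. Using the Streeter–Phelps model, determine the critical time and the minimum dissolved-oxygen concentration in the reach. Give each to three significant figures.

Mixed DO = (7.81×7.37 + 0.594×2.15)/(7.81+0.594) = 58.84/8.404 = 7.001 mg/L.
Mixed L₀ = (7.81×4.09 + 0.594×219)/(8.404) = 162.0/8.404 = 19.28 mg/L.
Initial deficit D₀ = C_s − DO₀ = 9.08 − 7.001 = 2.079 mg/L.
t_c = (1/1.181) ln[(1.50/0.319)(1 − 2.079×1.181/(0.319×19.28))] = 0.8467 × ln(2.825) = 0.8794 d.
D_c = (0.319/1.50) × 19.28 × e^(−0.319×0.8794) = 0.2127 × 19.28 × 0.7554 = 3.097 mg/L.
Minimum DO = 9.08 − 3.097 = 5.983 mg/L.

t_c ≈ 0.879 d; minimum DO ≈ 5.98 mg/L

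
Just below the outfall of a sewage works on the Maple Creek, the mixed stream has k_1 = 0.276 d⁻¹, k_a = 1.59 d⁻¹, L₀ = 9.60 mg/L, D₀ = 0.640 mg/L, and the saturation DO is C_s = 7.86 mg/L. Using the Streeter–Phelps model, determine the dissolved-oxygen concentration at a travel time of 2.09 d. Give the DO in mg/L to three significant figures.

DO ≈ 6.78 mg/L

k_1 L₀/(k_a−k_1) = 0.276×9.60/(1.59−0.276) = 2.650/1.314 = 2.016 mg/L.
e^(−k_1 t) = e^(−0.276×2.090) = 0.5617; e^(−k_a t) = e^(−1.59×2.090) = 0.03604.
D = 2.016 × (0.5617 − 0.03604) + 0.640 × 0.03604 = 1.060 + 0.02307 = 1.083 mg/L.
DO = C_s − D = 7.86 − 1.083 = 6.777 mg/L.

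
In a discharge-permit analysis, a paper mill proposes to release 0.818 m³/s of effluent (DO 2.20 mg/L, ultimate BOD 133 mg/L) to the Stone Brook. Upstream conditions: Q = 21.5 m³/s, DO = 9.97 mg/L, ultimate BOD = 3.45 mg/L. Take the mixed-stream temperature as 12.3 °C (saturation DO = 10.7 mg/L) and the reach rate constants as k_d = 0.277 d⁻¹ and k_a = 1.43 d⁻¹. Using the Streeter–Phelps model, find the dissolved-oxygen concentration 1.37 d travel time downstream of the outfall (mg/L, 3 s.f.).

DO ≈ 9.49 mg/L

Mixed DO = (21.5×9.97 + 0.818×2.20)/(21.5+0.818) = 216.2/22.32 = 9.685 mg/L.
Mixed L₀ = (21.5×3.45 + 0.818×133)/(22.32) = 183.0/22.32 = 8.198 mg/L.
Initial deficit D₀ = C_s − DO₀ = 10.7 − 9.685 = 1.015 mg/L.
D(1.37) = [0.277×8.198/(1.43−0.277)](e^(−0.277×1.37) − e^(−1.43×1.37)) + 1.015 e^(−1.43×1.37)
= 1.970 × (0.6842 − 0.1410) + 1.015 × 0.1410 = 1.213 mg/L.
DO = 10.7 − 1.213 = 9.487 mg/L.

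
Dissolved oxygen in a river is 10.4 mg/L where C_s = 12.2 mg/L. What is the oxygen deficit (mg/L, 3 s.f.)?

D = C_s − C = 12.2 − 10.4 = 1.80 mg/L.

D ≈ 1.80 mg/L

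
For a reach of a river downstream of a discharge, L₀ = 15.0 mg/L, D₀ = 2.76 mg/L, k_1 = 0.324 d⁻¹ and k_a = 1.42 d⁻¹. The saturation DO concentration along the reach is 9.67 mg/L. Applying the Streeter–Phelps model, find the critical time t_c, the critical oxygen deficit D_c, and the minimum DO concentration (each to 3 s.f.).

t_c ≈ 0.460 d; D_c ≈ 2.95 mg/L; min DO ≈ 6.72 mg/L

With k_a/k_1 = 4.383 and 1 − D₀(k_a−k_1)/(k_1 L₀) = 0.3776,
t_c = ln(4.383 × 0.3776) / (1.42 − 0.324) = ln(1.655) / 1.096 = 0.5037/1.096 = 0.4596 d.
L(t_c) = L₀ e^(−k_1 t_c) = 15.0 × 0.8617 = 12.92 mg/L, and at the critical point k_a D_c = k_1 L, so D_c = (0.324/1.42) × 12.92 = 2.949 mg/L.
Minimum DO = C_s − D_c = 9.67 − 2.949 = 6.721 mg/L.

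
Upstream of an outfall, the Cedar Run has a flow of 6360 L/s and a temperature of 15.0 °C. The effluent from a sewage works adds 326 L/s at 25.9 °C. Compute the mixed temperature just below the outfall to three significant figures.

15.5 °C

Flow-weighted mixing: C = (Q_r C_r + Q_w C_w)/(Q_r + Q_w)
= (6360×15.0 + 326×25.9)/(6360 + 326) = 103800/6686 = 15.53 °C.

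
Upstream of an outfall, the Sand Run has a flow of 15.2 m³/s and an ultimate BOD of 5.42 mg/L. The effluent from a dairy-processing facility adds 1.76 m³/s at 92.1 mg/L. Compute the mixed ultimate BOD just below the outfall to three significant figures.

14.4 mg/L

Flow-weighted mixing: C = (Q_r C_r + Q_w C_w)/(Q_r + Q_w)
= (15.2×5.42 + 1.76×92.1)/(15.2 + 1.76) = 244.5/16.96 = 14.42 mg/L.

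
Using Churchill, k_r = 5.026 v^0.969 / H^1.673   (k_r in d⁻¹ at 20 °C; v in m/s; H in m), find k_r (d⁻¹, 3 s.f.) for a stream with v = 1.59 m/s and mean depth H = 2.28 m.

k_r ≈ 1.98 d⁻¹

k_r = 5.026 × 1.59^0.969 / 2.28^1.673 = 5.026 × 1.567 / 3.970 = 1.984 d⁻¹.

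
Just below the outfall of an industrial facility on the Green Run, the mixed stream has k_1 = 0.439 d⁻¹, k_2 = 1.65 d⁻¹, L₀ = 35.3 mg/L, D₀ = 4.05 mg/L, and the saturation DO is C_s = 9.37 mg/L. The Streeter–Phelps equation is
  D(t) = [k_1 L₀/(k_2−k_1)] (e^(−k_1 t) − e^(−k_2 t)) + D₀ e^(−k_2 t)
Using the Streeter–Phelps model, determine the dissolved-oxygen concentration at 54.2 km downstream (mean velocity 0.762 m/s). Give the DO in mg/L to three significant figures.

DO ≈ 2.70 mg/L

Travel time t = x/v = 54.2 km / (0.762 m/s) = 54200 m / 0.762 m/s = 71130 s = 0.8232 d.
k_1 L₀/(k_2−k_1) = 0.439×35.3/(1.65−0.439) = 15.50/1.211 = 12.80 mg/L.
e^(−k_1 t) = e^(−0.439×0.8232) = 0.6967; e^(−k_2 t) = e^(−1.65×0.8232) = 0.2571.
D = 12.80 × (0.6967 − 0.2571) + 4.05 × 0.2571 = 5.626 + 1.041 = 6.667 mg/L.
DO = C_s − D = 9.37 − 6.667 = 2.703 mg/L.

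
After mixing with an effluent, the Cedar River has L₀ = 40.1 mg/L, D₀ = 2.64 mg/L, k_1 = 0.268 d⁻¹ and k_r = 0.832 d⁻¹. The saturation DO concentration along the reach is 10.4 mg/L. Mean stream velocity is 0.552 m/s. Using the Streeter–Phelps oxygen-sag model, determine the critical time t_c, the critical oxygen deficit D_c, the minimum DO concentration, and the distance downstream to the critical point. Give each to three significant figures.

At the critical point dD/dt = 0, so k_1 L₀ e^(−k_1 t) = k_r D. Substituting D(t) from the Streeter–Phelps equation and solving for t gives
t_c = ln[(k_r/k_1)(1 − D₀(k_r−k_1)/(k_1 L₀))] / (k_r−k_1).
Here k_r−k_1 = 0.5640 d⁻¹ and 1 − D₀(k_r−k_1)/(k_1 L₀) = 1 − 2.64×0.5640/(0.268×40.1) = 0.8615, so
t_c = ln(3.104 × 0.8615) / 0.5640 = 0.9837 / 0.5640 = 1.744 d.
L(t_c) = L₀ e^(−k_1 t_c) = 40.1 × 0.6266 = 25.13 mg/L, and at the critical point k_r D_c = k_1 L, so D_c = (0.268/0.832) × 25.13 = 8.094 mg/L.
Minimum DO = C_s − D_c = 10.4 − 8.094 = 2.306 mg/L.
x_c = v t_c = 0.552 m/s × 1.744 d × 86400 s/d = 83180 m ≈ 83.2 km.

t_c ≈ 1.74 d; D_c ≈ 8.09 mg/L; min DO ≈ 2.31 mg/L; x_c ≈ 83.2 km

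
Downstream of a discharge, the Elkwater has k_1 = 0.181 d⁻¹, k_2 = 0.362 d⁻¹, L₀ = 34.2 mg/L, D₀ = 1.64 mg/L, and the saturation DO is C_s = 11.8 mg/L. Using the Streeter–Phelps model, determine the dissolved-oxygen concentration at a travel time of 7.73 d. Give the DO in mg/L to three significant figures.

k_1 L₀/(k_2−k_1) = 0.181×34.2/(0.362−0.181) = 6.190/0.1810 = 34.20 mg/L.
e^(−k_1 t) = e^(−0.181×7.730) = 0.2468; e^(−k_2 t) = e^(−0.362×7.730) = 0.06092.
D = 34.20 × (0.2468 − 0.06092) + 1.64 × 0.06092 = 6.358 + 0.09990 = 6.458 mg/L.
DO = C_s − D = 11.8 − 6.458 = 5.342 mg/L.

DO ≈ 5.34 mg/L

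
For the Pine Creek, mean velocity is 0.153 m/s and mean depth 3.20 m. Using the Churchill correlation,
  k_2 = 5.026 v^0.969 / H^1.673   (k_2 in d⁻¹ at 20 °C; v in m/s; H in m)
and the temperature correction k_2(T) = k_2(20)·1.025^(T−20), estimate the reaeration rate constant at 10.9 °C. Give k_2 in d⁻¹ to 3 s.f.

k_2 ≈ 0.0930 d⁻¹

k_2(20) = 5.026 × 0.153^0.969 / 3.20^1.673 = 5.026 × 0.1622 / 7.000 = 0.1164 d⁻¹.
k_2(10.9) = 0.1164 × 1.025^(10.9−20) = 0.1164 × 0.7988 = 0.09300 d⁻¹.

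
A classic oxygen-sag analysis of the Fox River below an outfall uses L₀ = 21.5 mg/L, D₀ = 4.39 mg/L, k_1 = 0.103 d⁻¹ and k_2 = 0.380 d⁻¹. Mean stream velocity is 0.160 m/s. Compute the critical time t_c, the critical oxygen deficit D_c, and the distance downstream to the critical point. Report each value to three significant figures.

t_c ≈ 1.84 d; D_c ≈ 4.82 mg/L; x_c ≈ 25.4 km

At the critical point dD/dt = 0, so k_1 L₀ e^(−k_1 t) = k_2 D. Substituting D(t) from the Streeter–Phelps equation and solving for t gives
t_c = ln[(k_2/k_1)(1 − D₀(k_2−k_1)/(k_1 L₀))] / (k_2−k_1).
Here k_2−k_1 = 0.2770 d⁻¹ and 1 − D₀(k_2−k_1)/(k_1 L₀) = 1 − 4.39×0.2770/(0.103×21.5) = 0.4509, so
t_c = ln(3.689 × 0.4509) / 0.2770 = 0.5089 / 0.2770 = 1.837 d.
L(t_c) = L₀ e^(−k_1 t_c) = 21.5 × 0.8276 = 17.79 mg/L, and at the critical point k_2 D_c = k_1 L, so D_c = (0.103/0.380) × 17.79 = 4.823 mg/L.
x_c = v t_c = 0.160 m/s × 1.837 d × 86400 s/d = 25400 m ≈ 25.4 km.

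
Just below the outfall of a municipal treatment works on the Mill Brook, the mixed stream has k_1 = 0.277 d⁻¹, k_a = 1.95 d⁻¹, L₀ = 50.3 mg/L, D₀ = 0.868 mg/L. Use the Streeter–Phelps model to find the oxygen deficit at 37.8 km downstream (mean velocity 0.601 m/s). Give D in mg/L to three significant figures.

Travel time t = x/v = 37.8 km / (0.601 m/s) = 37800 m / 0.601 m/s = 62900 s = 0.7280 d.
k_1 L₀/(k_a−k_1) = 0.277×50.3/(1.95−0.277) = 13.93/1.673 = 8.328 mg/L.
e^(−k_1 t) = e^(−0.277×0.7280) = 0.8174; e^(−k_a t) = e^(−1.95×0.7280) = 0.2418.
D = 8.328 × (0.8174 − 0.2418) + 0.868 × 0.2418 = 4.793 + 0.2099 = 5.003 mg/L.

D ≈ 5.00 mg/L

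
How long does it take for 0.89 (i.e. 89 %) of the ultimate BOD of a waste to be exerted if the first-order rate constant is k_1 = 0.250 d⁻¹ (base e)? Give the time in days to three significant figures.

t ≈ 8.83 d

y/L₀ = 1 − e^(−k_1 t) = 0.89 ⇒ e^(−k_1 t) = 0.110
t = −ln(0.110) / 0.250 = 2.207 / 0.250 = 8.829 d.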